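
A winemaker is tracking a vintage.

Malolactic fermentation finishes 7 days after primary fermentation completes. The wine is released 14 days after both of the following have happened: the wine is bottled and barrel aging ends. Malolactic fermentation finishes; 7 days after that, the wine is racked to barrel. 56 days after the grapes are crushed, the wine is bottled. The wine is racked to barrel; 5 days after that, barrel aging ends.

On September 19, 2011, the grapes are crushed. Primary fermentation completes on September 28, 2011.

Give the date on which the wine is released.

November 28, 2011

The grapes are crushed: Sep 19, 2011.
The wine is bottled: Sep 19, 2011 + 56 days = Nov 14, 2011.
Primary fermentation completes: Sep 28, 2011.
Malolactic fermentation finishes: Sep 28, 2011 + 7 days = Oct 5, 2011.
The wine is racked to barrel: Oct 5, 2011 + 7 days = Oct 12, 2011.
Barrel aging ends: Oct 12, 2011 + 5 days = Oct 17, 2011.
Both prerequisites met — the wine is bottled (Nov 14, 2011), barrel aging ends (Oct 17, 2011); the later is Nov 14, 2011.
The wine is released: Nov 14, 2011 + 14 days = Nov 28, 2011.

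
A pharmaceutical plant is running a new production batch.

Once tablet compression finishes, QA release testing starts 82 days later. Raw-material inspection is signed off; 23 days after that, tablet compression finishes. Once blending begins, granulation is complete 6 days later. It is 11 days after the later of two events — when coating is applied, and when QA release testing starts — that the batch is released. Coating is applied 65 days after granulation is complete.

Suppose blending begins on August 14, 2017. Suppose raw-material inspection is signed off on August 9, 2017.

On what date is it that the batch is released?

Blending begins: Aug 14, 2017.
Granulation is complete: Aug 14, 2017 + 6 days = Aug 20, 2017.
Coating is applied: Aug 20, 2017 + 65 days = Oct 24, 2017.
Raw-material inspection is signed off: Aug 9, 2017.
Tablet compression finishes: Aug 9, 2017 + 23 days = Sep 1, 2017.
QA release testing starts: Sep 1, 2017 + 82 days = Nov 22, 2017.
Both prerequisites met — coating is applied (Oct 24, 2017), QA release testing starts (Nov 22, 2017); the later is Nov 22, 2017.
The batch is released: Nov 22, 2017 + 11 days = Dec 3, 2017.

December 3, 2017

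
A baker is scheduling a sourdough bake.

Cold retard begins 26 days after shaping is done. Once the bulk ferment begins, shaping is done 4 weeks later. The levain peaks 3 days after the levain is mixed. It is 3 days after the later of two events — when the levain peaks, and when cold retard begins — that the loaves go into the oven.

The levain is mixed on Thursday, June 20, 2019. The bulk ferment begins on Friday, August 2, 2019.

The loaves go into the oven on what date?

Saturday, September 28, 2019

The levain is mixed: Jun 20, 2019.
The levain peaks: Jun 20, 2019 + 3 days = Jun 23, 2019.
The bulk ferment begins: Aug 2, 2019.
Shaping is done: Aug 2, 2019 + 4 weeks = Aug 30, 2019.
Cold retard begins: Aug 30, 2019 + 26 days = Sep 25, 2019.
Both prerequisites met — the levain peaks (Jun 23, 2019), cold retard begins (Sep 25, 2019); the later is Sep 25, 2019.
The loaves go into the oven: Sep 25, 2019 + 3 days = Sep 28, 2019.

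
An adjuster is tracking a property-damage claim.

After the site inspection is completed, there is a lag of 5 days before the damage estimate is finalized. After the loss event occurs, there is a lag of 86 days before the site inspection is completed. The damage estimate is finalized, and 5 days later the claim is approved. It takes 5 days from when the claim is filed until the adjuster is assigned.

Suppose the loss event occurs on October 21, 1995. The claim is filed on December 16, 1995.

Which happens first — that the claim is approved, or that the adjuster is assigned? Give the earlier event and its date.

The loss event occurs: Oct 21, 1995.
The site inspection is completed: Oct 21, 1995 + 86 days = Jan 15, 1996.
The damage estimate is finalized: Jan 15, 1996 + 5 days = Jan 20, 1996.
The claim is approved: Jan 20, 1996 + 5 days = Jan 25, 1996.
The claim is filed: Dec 16, 1995.
The adjuster is assigned: Dec 16, 1995 + 5 days = Dec 21, 1995.
Comparing: the claim is approved on Jan 25, 1996 vs the adjuster is assigned on Dec 21, 1995. Earlier: the adjuster is assigned.

The adjuster is assigned — December 21, 1995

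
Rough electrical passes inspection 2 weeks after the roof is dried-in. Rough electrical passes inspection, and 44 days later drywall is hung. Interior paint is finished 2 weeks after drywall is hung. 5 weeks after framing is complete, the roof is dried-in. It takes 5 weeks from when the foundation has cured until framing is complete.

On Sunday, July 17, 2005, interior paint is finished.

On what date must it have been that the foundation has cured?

Friday, February 25, 2005

Interior paint is finished: Jul 17, 2005.
Drywall is hung: Jul 17, 2005 − 2 weeks = Jul 3, 2005.
Rough electrical passes inspection: Jul 3, 2005 − 44 days = May 20, 2005.
The roof is dried-in: May 20, 2005 − 2 weeks = May 6, 2005.
Framing is complete: May 6, 2005 − 5 weeks = Apr 1, 2005.
The foundation has cured: Apr 1, 2005 − 5 weeks = Feb 25, 2005.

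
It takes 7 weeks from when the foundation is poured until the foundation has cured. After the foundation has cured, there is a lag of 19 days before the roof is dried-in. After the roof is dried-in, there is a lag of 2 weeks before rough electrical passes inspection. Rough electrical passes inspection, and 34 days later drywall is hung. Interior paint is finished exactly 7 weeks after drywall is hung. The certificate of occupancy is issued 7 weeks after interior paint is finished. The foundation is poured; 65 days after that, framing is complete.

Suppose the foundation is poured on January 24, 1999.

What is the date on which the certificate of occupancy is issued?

August 26, 1999

The foundation is poured: Jan 24, 1999.
The foundation has cured: Jan 24, 1999 + 7 weeks = Mar 14, 1999.
The roof is dried-in: Mar 14, 1999 + 19 days = Apr 2, 1999.
Rough electrical passes inspection: Apr 2, 1999 + 2 weeks = Apr 16, 1999.
Drywall is hung: Apr 16, 1999 + 34 days = May 20, 1999.
Interior paint is finished: May 20, 1999 + 7 weeks = Jul 8, 1999.
The certificate of occupancy is issued: Jul 8, 1999 + 7 weeks = Aug 26, 1999.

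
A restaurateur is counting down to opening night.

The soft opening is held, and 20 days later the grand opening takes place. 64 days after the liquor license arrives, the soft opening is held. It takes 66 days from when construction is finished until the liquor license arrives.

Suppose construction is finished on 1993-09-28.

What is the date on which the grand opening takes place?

Construction is finished: Sep 28, 1993.
The liquor license arrives: Sep 28, 1993 + 66 days = Dec 3, 1993.
The soft opening is held: Dec 3, 1993 + 64 days = Feb 5, 1994.
The grand opening takes place: Feb 5, 1994 + 20 days = Feb 25, 1994.

1994-02-25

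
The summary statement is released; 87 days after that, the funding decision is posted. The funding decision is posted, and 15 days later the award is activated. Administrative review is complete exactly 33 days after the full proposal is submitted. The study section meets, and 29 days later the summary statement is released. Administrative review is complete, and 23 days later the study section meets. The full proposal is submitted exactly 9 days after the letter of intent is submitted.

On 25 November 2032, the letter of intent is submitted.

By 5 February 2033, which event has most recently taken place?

The letter of intent is submitted: Nov 25, 2032.
The full proposal is submitted: Nov 25, 2032 + 9 days = Dec 4, 2032.
Administrative review is complete: Dec 4, 2032 + 33 days = Jan 6, 2033.
The study section meets: Jan 6, 2033 + 23 days = Jan 29, 2033.
The summary statement is released: Jan 29, 2033 + 29 days = Feb 27, 2033.
The funding decision is posted: Feb 27, 2033 + 87 days = May 25, 2033.
The award is activated: May 25, 2033 + 15 days = Jun 9, 2033.
Feb 5, 2033 falls between when the study section meets (Jan 29, 2033) and when the summary statement is released (Feb 27, 2033).

The study section meets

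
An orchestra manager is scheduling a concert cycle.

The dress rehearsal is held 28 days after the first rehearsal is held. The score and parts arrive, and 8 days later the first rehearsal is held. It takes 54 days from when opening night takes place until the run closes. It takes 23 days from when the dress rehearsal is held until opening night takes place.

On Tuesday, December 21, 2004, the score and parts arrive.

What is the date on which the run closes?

The score and parts arrive: Dec 21, 2004.
The first rehearsal is held: Dec 21, 2004 + 8 days = Dec 29, 2004.
The dress rehearsal is held: Dec 29, 2004 + 28 days = Jan 26, 2005.
Opening night takes place: Jan 26, 2005 + 23 days = Feb 18, 2005.
The run closes: Feb 18, 2005 + 54 days = Apr 13, 2005.

Wednesday, April 13, 2005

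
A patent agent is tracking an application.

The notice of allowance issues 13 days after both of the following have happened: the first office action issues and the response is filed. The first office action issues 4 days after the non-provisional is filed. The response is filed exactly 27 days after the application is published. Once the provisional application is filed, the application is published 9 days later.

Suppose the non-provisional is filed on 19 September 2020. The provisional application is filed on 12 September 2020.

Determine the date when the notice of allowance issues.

The non-provisional is filed: Sep 19, 2020.
The first office action issues: Sep 19, 2020 + 4 days = Sep 23, 2020.
The provisional application is filed: Sep 12, 2020.
The application is published: Sep 12, 2020 + 9 days = Sep 21, 2020.
The response is filed: Sep 21, 2020 + 27 days = Oct 18, 2020.
Both prerequisites met — the first office action issues (Sep 23, 2020), the response is filed (Oct 18, 2020); the later is Oct 18, 2020.
The notice of allowance issues: Oct 18, 2020 + 13 days = Oct 31, 2020.

31 October 2020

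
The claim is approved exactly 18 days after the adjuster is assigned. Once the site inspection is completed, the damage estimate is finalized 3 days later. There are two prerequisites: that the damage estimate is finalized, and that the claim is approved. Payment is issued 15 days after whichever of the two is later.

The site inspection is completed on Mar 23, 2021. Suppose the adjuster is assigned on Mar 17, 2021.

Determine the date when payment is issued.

Apr 19, 2021

The site inspection is completed: Mar 23, 2021.
The damage estimate is finalized: Mar 23, 2021 + 3 days = Mar 26, 2021.
The adjuster is assigned: Mar 17, 2021.
The claim is approved: Mar 17, 2021 + 18 days = Apr 4, 2021.
Both prerequisites met — the damage estimate is finalized (Mar 26, 2021), the claim is approved (Apr 4, 2021); the later is Apr 4, 2021.
Payment is issued: Apr 4, 2021 + 15 days = Apr 19, 2021.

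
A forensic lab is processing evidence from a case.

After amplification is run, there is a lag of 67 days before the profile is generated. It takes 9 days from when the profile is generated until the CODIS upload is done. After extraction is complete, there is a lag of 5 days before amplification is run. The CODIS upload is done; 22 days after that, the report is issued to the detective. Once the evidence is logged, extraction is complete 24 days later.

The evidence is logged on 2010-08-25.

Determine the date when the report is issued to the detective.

2010-12-30

The evidence is logged: Aug 25, 2010.
Extraction is complete: Aug 25, 2010 + 24 days = Sep 18, 2010.
Amplification is run: Sep 18, 2010 + 5 days = Sep 23, 2010.
The profile is generated: Sep 23, 2010 + 67 days = Nov 29, 2010.
The CODIS upload is done: Nov 29, 2010 + 9 days = Dec 8, 2010.
The report is issued to the detective: Dec 8, 2010 + 22 days = Dec 30, 2010.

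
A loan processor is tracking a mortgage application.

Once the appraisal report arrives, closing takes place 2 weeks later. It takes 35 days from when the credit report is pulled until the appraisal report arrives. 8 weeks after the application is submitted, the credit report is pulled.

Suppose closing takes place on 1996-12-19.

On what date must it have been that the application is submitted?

1996-09-05

Closing takes place: Dec 19, 1996.
The appraisal report arrives: Dec 19, 1996 − 2 weeks = Dec 5, 1996.
The credit report is pulled: Dec 5, 1996 − 35 days = Oct 31, 1996.
The application is submitted: Oct 31, 1996 − 8 weeks = Sep 5, 1996.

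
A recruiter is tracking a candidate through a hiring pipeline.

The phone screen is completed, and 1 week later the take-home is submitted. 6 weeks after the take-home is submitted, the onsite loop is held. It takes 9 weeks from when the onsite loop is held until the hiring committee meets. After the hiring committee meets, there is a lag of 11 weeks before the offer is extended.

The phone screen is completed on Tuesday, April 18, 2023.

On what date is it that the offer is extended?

Tuesday, October 24, 2023

The phone screen is completed: Apr 18, 2023.
The take-home is submitted: Apr 18, 2023 + 1 week = Apr 25, 2023.
The onsite loop is held: Apr 25, 2023 + 6 weeks = Jun 6, 2023.
The hiring committee meets: Jun 6, 2023 + 9 weeks = Aug 8, 2023.
The offer is extended: Aug 8, 2023 + 11 weeks = Oct 24, 2023.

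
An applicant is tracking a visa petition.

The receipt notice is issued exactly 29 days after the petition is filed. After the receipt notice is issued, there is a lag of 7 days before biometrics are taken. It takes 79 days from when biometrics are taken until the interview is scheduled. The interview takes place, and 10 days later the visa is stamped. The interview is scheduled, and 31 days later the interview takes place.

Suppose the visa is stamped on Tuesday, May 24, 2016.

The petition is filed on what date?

The visa is stamped: May 24, 2016.
The interview takes place: May 24, 2016 − 10 days = May 14, 2016.
The interview is scheduled: May 14, 2016 − 31 days = Apr 13, 2016.
Biometrics are taken: Apr 13, 2016 − 79 days = Jan 25, 2016.
The receipt notice is issued: Jan 25, 2016 − 7 days = Jan 18, 2016.
The petition is filed: Jan 18, 2016 − 29 days = Dec 20, 2015.

Sunday, December 20, 2015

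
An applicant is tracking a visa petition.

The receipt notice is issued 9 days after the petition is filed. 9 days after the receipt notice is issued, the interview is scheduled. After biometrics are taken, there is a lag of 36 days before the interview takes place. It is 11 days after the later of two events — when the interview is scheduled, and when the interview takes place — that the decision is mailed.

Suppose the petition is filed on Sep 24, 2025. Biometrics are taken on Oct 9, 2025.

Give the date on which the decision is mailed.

Nov 25, 2025

The petition is filed: Sep 24, 2025.
The receipt notice is issued: Sep 24, 2025 + 9 days = Oct 3, 2025.
The interview is scheduled: Oct 3, 2025 + 9 days = Oct 12, 2025.
Biometrics are taken: Oct 9, 2025.
The interview takes place: Oct 9, 2025 + 36 days = Nov 14, 2025.
Both prerequisites met — the interview is scheduled (Oct 12, 2025), the interview takes place (Nov 14, 2025); the later is Nov 14, 2025.
The decision is mailed: Nov 14, 2025 + 11 days = Nov 25, 2025.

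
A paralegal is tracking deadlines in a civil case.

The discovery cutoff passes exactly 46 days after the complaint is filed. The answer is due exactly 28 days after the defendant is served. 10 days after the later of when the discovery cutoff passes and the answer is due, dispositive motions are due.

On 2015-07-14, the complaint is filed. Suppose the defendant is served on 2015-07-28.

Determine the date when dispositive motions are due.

The complaint is filed: Jul 14, 2015.
The discovery cutoff passes: Jul 14, 2015 + 46 days = Aug 29, 2015.
The defendant is served: Jul 28, 2015.
The answer is due: Jul 28, 2015 + 28 days = Aug 25, 2015.
Both prerequisites met — the discovery cutoff passes (Aug 29, 2015), the answer is due (Aug 25, 2015); the later is Aug 29, 2015.
Dispositive motions are due: Aug 29, 2015 + 10 days = Sep 8, 2015.

2015-09-08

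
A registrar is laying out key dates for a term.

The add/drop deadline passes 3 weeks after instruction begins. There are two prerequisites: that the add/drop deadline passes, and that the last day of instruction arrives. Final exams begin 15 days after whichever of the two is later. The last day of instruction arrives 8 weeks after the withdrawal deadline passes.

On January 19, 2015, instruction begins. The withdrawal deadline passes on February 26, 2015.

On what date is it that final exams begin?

May 8, 2015

Instruction begins: Jan 19, 2015.
The add/drop deadline passes: Jan 19, 2015 + 3 weeks = Feb 9, 2015.
The withdrawal deadline passes: Feb 26, 2015.
The last day of instruction arrives: Feb 26, 2015 + 8 weeks = Apr 23, 2015.
Both prerequisites met — the add/drop deadline passes (Feb 9, 2015), the last day of instruction arrives (Apr 23, 2015); the later is Apr 23, 2015.
Final exams begin: Apr 23, 2015 + 15 days = May 8, 2015.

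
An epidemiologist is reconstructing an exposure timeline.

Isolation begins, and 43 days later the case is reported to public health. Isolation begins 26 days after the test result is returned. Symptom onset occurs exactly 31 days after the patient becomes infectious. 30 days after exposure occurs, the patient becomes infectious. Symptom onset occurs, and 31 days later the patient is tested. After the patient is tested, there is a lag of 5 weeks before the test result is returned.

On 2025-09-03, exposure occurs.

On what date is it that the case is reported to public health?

2026-03-18

Exposure occurs: Sep 3, 2025.
The patient becomes infectious: Sep 3, 2025 + 30 days = Oct 3, 2025.
Symptom onset occurs: Oct 3, 2025 + 31 days = Nov 3, 2025.
The patient is tested: Nov 3, 2025 + 31 days = Dec 4, 2025.
The test result is returned: Dec 4, 2025 + 5 weeks = Jan 8, 2026.
Isolation begins: Jan 8, 2026 + 26 days = Feb 3, 2026.
The case is reported to public health: Feb 3, 2026 + 43 days = Mar 18, 2026.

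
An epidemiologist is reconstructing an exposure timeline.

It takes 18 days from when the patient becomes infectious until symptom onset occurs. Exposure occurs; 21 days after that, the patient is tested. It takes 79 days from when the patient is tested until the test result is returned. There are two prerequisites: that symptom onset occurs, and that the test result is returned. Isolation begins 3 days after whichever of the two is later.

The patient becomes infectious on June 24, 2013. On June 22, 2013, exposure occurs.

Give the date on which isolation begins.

October 3, 2013

The patient becomes infectious: Jun 24, 2013.
Symptom onset occurs: Jun 24, 2013 + 18 days = Jul 12, 2013.
Exposure occurs: Jun 22, 2013.
The patient is tested: Jun 22, 2013 + 21 days = Jul 13, 2013.
The test result is returned: Jul 13, 2013 + 79 days = Sep 30, 2013.
Both prerequisites met — symptom onset occurs (Jul 12, 2013), the test result is returned (Sep 30, 2013); the later is Sep 30, 2013.
Isolation begins: Sep 30, 2013 + 3 days = Oct 3, 2013.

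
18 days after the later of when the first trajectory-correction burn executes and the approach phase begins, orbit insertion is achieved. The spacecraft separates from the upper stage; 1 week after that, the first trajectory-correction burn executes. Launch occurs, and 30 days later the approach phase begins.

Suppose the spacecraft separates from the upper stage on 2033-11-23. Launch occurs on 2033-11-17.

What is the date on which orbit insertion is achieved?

The spacecraft separates from the upper stage: Nov 23, 2033.
The first trajectory-correction burn executes: Nov 23, 2033 + 1 week = Nov 30, 2033.
Launch occurs: Nov 17, 2033.
The approach phase begins: Nov 17, 2033 + 30 days = Dec 17, 2033.
Both prerequisites met — the first trajectory-correction burn executes (Nov 30, 2033), the approach phase begins (Dec 17, 2033); the later is Dec 17, 2033.
Orbit insertion is achieved: Dec 17, 2033 + 18 days = Jan 4, 2034.

2034-01-04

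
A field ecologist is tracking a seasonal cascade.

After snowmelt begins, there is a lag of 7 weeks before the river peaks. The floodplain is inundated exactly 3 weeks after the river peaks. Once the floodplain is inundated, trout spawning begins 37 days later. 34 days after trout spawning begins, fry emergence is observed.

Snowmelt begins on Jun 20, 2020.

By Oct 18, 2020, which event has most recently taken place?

Trout spawning begins

Snowmelt begins: Jun 20, 2020.
The river peaks: Jun 20, 2020 + 7 weeks = Aug 8, 2020.
The floodplain is inundated: Aug 8, 2020 + 3 weeks = Aug 29, 2020.
Trout spawning begins: Aug 29, 2020 + 37 days = Oct 5, 2020.
Fry emergence is observed: Oct 5, 2020 + 34 days = Nov 8, 2020.
Oct 18, 2020 falls between when trout spawning begins (Oct 5, 2020) and when fry emergence is observed (Nov 8, 2020).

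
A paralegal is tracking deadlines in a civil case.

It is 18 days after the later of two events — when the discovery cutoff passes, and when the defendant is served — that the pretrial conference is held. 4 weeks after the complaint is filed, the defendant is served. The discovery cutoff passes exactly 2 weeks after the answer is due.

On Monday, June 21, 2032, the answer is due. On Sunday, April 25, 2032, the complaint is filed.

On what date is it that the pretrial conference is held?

The answer is due: Jun 21, 2032.
The discovery cutoff passes: Jun 21, 2032 + 2 weeks = Jul 5, 2032.
The complaint is filed: Apr 25, 2032.
The defendant is served: Apr 25, 2032 + 4 weeks = May 23, 2032.
Both prerequisites met — the discovery cutoff passes (Jul 5, 2032), the defendant is served (May 23, 2032); the later is Jul 5, 2032.
The pretrial conference is held: Jul 5, 2032 + 18 days = Jul 23, 2032.

Friday, July 23, 2032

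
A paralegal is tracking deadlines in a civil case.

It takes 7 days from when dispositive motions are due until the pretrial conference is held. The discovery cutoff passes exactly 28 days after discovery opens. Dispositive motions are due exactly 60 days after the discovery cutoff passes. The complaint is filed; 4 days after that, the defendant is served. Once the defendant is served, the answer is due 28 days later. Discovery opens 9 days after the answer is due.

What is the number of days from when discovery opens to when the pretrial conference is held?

Causal path: discovery opens → the discovery cutoff passes → dispositive motions are due → the pretrial conference is held.
Total delay along the path: 28 + 60 + 7 = 95 days.

95 days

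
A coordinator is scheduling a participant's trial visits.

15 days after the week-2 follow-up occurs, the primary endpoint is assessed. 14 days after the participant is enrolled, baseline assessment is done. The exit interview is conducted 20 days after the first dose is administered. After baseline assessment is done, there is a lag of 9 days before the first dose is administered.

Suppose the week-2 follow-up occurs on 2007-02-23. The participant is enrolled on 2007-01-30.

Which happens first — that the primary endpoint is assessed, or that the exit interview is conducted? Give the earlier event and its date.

The week-2 follow-up occurs: Feb 23, 2007.
The primary endpoint is assessed: Feb 23, 2007 + 15 days = Mar 10, 2007.
The participant is enrolled: Jan 30, 2007.
Baseline assessment is done: Jan 30, 2007 + 14 days = Feb 13, 2007.
The first dose is administered: Feb 13, 2007 + 9 days = Feb 22, 2007.
The exit interview is conducted: Feb 22, 2007 + 20 days = Mar 14, 2007.
Comparing: the primary endpoint is assessed on Mar 10, 2007 vs the exit interview is conducted on Mar 14, 2007. Earlier: the primary endpoint is assessed.

The primary endpoint is assessed — 2007-03-10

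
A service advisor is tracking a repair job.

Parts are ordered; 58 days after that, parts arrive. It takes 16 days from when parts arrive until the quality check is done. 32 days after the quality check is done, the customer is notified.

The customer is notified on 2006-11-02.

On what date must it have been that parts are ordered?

2006-07-19

The customer is notified: Nov 2, 2006.
The quality check is done: Nov 2, 2006 − 32 days = Oct 1, 2006.
Parts arrive: Oct 1, 2006 − 16 days = Sep 15, 2006.
Parts are ordered: Sep 15, 2006 − 58 days = Jul 19, 2006.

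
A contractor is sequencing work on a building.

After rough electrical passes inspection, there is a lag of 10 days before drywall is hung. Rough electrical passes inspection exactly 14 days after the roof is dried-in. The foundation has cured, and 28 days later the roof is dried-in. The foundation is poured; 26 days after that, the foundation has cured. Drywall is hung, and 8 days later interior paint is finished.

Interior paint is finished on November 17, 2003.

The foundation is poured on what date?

August 23, 2003

Interior paint is finished: Nov 17, 2003.
Drywall is hung: Nov 17, 2003 − 8 days = Nov 9, 2003.
Rough electrical passes inspection: Nov 9, 2003 − 10 days = Oct 30, 2003.
The roof is dried-in: Oct 30, 2003 − 14 days = Oct 16, 2003.
The foundation has cured: Oct 16, 2003 − 28 days = Sep 18, 2003.
The foundation is poured: Sep 18, 2003 − 26 days = Aug 23, 2003.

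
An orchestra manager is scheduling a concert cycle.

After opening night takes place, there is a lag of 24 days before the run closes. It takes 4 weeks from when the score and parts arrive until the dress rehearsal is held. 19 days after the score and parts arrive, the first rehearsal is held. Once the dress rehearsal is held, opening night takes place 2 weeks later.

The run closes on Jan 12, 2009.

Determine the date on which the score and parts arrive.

The run closes: Jan 12, 2009.
Opening night takes place: Jan 12, 2009 − 24 days = Dec 19, 2008.
The dress rehearsal is held: Dec 19, 2008 − 2 weeks = Dec 5, 2008.
The score and parts arrive: Dec 5, 2008 − 4 weeks = Nov 7, 2008.

Nov 7, 2008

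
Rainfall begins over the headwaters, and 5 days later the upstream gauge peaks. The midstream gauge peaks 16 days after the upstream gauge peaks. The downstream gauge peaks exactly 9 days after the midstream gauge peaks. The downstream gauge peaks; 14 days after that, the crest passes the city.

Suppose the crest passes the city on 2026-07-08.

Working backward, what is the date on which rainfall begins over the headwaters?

2026-05-25

The crest passes the city: Jul 8, 2026.
The downstream gauge peaks: Jul 8, 2026 − 14 days = Jun 24, 2026.
The midstream gauge peaks: Jun 24, 2026 − 9 days = Jun 15, 2026.
The upstream gauge peaks: Jun 15, 2026 − 16 days = May 30, 2026.
Rainfall begins over the headwaters: May 30, 2026 − 5 days = May 25, 2026.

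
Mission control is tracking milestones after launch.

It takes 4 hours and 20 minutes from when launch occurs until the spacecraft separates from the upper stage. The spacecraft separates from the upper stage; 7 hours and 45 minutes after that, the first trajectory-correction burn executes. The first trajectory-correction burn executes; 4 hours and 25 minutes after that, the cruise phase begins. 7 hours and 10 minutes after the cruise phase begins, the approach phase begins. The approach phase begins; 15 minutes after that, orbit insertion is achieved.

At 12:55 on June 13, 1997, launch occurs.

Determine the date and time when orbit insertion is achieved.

12:50 on June 14, 1997

Launch occurs: 12:55 Jun 13, 1997.
The spacecraft separates from the upper stage: 12:55 Jun 13, 1997 + 4h20m = 17:15 Jun 13, 1997.
The first trajectory-correction burn executes: 17:15 Jun 13, 1997 + 7h45m = 01:00 Jun 14, 1997.
The cruise phase begins: 01:00 Jun 14, 1997 + 4h25m = 05:25 Jun 14, 1997.
The approach phase begins: 05:25 Jun 14, 1997 + 7h10m = 12:35 Jun 14, 1997.
Orbit insertion is achieved: 12:35 Jun 14, 1997 + 15m = 12:50 Jun 14, 1997.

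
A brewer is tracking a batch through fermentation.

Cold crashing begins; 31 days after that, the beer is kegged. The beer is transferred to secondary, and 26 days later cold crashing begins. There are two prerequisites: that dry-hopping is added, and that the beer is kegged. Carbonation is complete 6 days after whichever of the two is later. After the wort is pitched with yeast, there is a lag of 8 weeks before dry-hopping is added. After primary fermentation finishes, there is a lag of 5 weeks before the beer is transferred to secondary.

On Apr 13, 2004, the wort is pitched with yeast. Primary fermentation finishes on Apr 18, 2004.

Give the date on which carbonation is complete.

Jul 25, 2004

The wort is pitched with yeast: Apr 13, 2004.
Dry-hopping is added: Apr 13, 2004 + 8 weeks = Jun 8, 2004.
Primary fermentation finishes: Apr 18, 2004.
The beer is transferred to secondary: Apr 18, 2004 + 5 weeks = May 23, 2004.
Cold crashing begins: May 23, 2004 + 26 days = Jun 18, 2004.
The beer is kegged: Jun 18, 2004 + 31 days = Jul 19, 2004.
Both prerequisites met — dry-hopping is added (Jun 8, 2004), the beer is kegged (Jul 19, 2004); the later is Jul 19, 2004.
Carbonation is complete: Jul 19, 2004 + 6 days = Jul 25, 2004.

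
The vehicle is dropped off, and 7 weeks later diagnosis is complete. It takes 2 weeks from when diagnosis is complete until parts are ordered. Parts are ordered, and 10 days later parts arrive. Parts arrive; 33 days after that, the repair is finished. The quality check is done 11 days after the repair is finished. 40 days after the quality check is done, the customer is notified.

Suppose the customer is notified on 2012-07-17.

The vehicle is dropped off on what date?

The customer is notified: Jul 17, 2012.
The quality check is done: Jul 17, 2012 − 40 days = Jun 7, 2012.
The repair is finished: Jun 7, 2012 − 11 days = May 27, 2012.
Parts arrive: May 27, 2012 − 33 days = Apr 24, 2012.
Parts are ordered: Apr 24, 2012 − 10 days = Apr 14, 2012.
Diagnosis is complete: Apr 14, 2012 − 2 weeks = Mar 31, 2012.
The vehicle is dropped off: Mar 31, 2012 − 7 weeks = Feb 11, 2012.

2012-02-11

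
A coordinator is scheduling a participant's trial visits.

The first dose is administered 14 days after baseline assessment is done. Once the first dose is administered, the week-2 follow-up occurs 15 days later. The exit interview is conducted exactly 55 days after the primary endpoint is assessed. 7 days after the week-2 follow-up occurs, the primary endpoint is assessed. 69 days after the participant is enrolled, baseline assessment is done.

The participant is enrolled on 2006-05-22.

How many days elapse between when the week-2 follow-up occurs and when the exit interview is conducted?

62 days

Causal path: the week-2 follow-up occurs → the primary endpoint is assessed → the exit interview is conducted.
Total delay along the path: 7 + 55 = 62 days.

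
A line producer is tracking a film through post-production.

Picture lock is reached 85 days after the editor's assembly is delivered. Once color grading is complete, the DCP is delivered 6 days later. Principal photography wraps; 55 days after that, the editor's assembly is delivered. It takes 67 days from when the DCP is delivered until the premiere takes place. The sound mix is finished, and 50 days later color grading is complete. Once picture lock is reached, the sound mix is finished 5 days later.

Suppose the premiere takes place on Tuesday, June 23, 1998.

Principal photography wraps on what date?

Sunday, September 28, 1997

The premiere takes place: Jun 23, 1998.
The DCP is delivered: Jun 23, 1998 − 67 days = Apr 17, 1998.
Color grading is complete: Apr 17, 1998 − 6 days = Apr 11, 1998.
The sound mix is finished: Apr 11, 1998 − 50 days = Feb 20, 1998.
Picture lock is reached: Feb 20, 1998 − 5 days = Feb 15, 1998.
The editor's assembly is delivered: Feb 15, 1998 − 85 days = Nov 22, 1997.
Principal photography wraps: Nov 22, 1997 − 55 days = Sep 28, 1997.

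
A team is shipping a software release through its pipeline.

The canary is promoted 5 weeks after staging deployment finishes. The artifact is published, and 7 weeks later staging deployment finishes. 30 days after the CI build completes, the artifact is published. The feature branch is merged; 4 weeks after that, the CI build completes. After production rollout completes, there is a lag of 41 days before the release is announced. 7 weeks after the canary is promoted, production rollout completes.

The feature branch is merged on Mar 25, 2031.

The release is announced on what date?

Nov 12, 2031

The feature branch is merged: Mar 25, 2031.
The CI build completes: Mar 25, 2031 + 4 weeks = Apr 22, 2031.
The artifact is published: Apr 22, 2031 + 30 days = May 22, 2031.
Staging deployment finishes: May 22, 2031 + 7 weeks = Jul 10, 2031.
The canary is promoted: Jul 10, 2031 + 5 weeks = Aug 14, 2031.
Production rollout completes: Aug 14, 2031 + 7 weeks = Oct 2, 2031.
The release is announced: Oct 2, 2031 + 41 days = Nov 12, 2031.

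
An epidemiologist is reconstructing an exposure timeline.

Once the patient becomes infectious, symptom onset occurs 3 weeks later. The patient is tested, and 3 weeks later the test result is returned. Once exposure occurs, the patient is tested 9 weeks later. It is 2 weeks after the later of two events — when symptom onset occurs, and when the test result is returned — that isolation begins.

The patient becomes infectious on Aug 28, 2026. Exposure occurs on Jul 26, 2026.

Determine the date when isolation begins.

Nov 1, 2026

The patient becomes infectious: Aug 28, 2026.
Symptom onset occurs: Aug 28, 2026 + 3 weeks = Sep 18, 2026.
Exposure occurs: Jul 26, 2026.
The patient is tested: Jul 26, 2026 + 9 weeks = Sep 27, 2026.
The test result is returned: Sep 27, 2026 + 3 weeks = Oct 18, 2026.
Both prerequisites met — symptom onset occurs (Sep 18, 2026), the test result is returned (Oct 18, 2026); the later is Oct 18, 2026.
Isolation begins: Oct 18, 2026 + 2 weeks = Nov 1, 2026.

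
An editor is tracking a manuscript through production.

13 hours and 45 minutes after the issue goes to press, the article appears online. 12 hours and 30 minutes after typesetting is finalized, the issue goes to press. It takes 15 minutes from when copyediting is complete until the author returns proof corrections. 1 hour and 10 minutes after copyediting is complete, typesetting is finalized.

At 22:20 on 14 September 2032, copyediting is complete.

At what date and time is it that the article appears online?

01:45 on 16 September 2032

Copyediting is complete: 22:20 Sep 14, 2032.
Typesetting is finalized: 22:20 Sep 14, 2032 + 1h10m = 23:30 Sep 14, 2032.
The issue goes to press: 23:30 Sep 14, 2032 + 12h30m = 12:00 Sep 15, 2032.
The article appears online: 12:00 Sep 15, 2032 + 13h45m = 01:45 Sep 16, 2032.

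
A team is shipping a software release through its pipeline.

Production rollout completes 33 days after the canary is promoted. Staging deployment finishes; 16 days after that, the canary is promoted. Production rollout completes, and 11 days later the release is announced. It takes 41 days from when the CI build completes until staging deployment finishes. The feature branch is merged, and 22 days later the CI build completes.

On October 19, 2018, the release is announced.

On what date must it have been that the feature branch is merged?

The release is announced: Oct 19, 2018.
Production rollout completes: Oct 19, 2018 − 11 days = Oct 8, 2018.
The canary is promoted: Oct 8, 2018 − 33 days = Sep 5, 2018.
Staging deployment finishes: Sep 5, 2018 − 16 days = Aug 20, 2018.
The CI build completes: Aug 20, 2018 − 41 days = Jul 10, 2018.
The feature branch is merged: Jul 10, 2018 − 22 days = Jun 18, 2018.

June 18, 2018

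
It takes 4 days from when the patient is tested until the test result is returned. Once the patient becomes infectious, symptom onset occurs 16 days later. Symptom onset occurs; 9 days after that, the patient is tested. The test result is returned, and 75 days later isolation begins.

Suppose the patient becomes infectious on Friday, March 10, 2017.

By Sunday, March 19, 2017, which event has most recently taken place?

The patient becomes infectious

The patient becomes infectious: Mar 10, 2017.
Symptom onset occurs: Mar 10, 2017 + 16 days = Mar 26, 2017.
The patient is tested: Mar 26, 2017 + 9 days = Apr 4, 2017.
The test result is returned: Apr 4, 2017 + 4 days = Apr 8, 2017.
Isolation begins: Apr 8, 2017 + 75 days = Jun 22, 2017.
Mar 19, 2017 falls between when the patient becomes infectious (Mar 10, 2017) and when symptom onset occurs (Mar 26, 2017).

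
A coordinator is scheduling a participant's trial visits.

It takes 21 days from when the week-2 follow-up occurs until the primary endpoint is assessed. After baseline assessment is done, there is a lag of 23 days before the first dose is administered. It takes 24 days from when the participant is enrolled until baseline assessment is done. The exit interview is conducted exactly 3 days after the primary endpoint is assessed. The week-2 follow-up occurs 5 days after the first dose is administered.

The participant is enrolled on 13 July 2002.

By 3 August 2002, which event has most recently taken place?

The participant is enrolled

The participant is enrolled: Jul 13, 2002.
Baseline assessment is done: Jul 13, 2002 + 24 days = Aug 6, 2002.
The first dose is administered: Aug 6, 2002 + 23 days = Aug 29, 2002.
The week-2 follow-up occurs: Aug 29, 2002 + 5 days = Sep 3, 2002.
The primary endpoint is assessed: Sep 3, 2002 + 21 days = Sep 24, 2002.
The exit interview is conducted: Sep 24, 2002 + 3 days = Sep 27, 2002.
Aug 3, 2002 falls between when the participant is enrolled (Jul 13, 2002) and when baseline assessment is done (Aug 6, 2002).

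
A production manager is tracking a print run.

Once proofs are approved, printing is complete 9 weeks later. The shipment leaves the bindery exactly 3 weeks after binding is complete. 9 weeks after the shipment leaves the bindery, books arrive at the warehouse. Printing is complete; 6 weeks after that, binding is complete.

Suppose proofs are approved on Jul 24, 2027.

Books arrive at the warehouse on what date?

Proofs are approved: Jul 24, 2027.
Printing is complete: Jul 24, 2027 + 9 weeks = Sep 25, 2027.
Binding is complete: Sep 25, 2027 + 6 weeks = Nov 6, 2027.
The shipment leaves the bindery: Nov 6, 2027 + 3 weeks = Nov 27, 2027.
Books arrive at the warehouse: Nov 27, 2027 + 9 weeks = Jan 29, 2028.

Jan 29, 2028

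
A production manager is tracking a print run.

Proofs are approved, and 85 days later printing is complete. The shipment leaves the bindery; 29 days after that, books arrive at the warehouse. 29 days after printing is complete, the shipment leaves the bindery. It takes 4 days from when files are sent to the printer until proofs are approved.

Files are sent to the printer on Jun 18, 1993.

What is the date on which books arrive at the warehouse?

Nov 12, 1993

Files are sent to the printer: Jun 18, 1993.
Proofs are approved: Jun 18, 1993 + 4 days = Jun 22, 1993.
Printing is complete: Jun 22, 1993 + 85 days = Sep 15, 1993.
The shipment leaves the bindery: Sep 15, 1993 + 29 days = Oct 14, 1993.
Books arrive at the warehouse: Oct 14, 1993 + 29 days = Nov 12, 1993.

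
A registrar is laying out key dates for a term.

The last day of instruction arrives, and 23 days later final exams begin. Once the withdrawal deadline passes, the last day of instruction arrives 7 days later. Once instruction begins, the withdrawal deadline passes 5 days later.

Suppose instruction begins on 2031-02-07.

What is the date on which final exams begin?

2031-03-14

Instruction begins: Feb 7, 2031.
The withdrawal deadline passes: Feb 7, 2031 + 5 days = Feb 12, 2031.
The last day of instruction arrives: Feb 12, 2031 + 7 days = Feb 19, 2031.
Final exams begin: Feb 19, 2031 + 23 days = Mar 14, 2031.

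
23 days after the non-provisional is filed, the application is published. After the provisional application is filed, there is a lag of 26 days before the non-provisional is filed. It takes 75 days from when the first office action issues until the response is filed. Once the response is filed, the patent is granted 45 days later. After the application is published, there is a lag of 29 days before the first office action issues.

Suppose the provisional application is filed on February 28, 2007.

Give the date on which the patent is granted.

September 14, 2007

The provisional application is filed: Feb 28, 2007.
The non-provisional is filed: Feb 28, 2007 + 26 days = Mar 26, 2007.
The application is published: Mar 26, 2007 + 23 days = Apr 18, 2007.
The first office action issues: Apr 18, 2007 + 29 days = May 17, 2007.
The response is filed: May 17, 2007 + 75 days = Jul 31, 2007.
The patent is granted: Jul 31, 2007 + 45 days = Sep 14, 2007.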